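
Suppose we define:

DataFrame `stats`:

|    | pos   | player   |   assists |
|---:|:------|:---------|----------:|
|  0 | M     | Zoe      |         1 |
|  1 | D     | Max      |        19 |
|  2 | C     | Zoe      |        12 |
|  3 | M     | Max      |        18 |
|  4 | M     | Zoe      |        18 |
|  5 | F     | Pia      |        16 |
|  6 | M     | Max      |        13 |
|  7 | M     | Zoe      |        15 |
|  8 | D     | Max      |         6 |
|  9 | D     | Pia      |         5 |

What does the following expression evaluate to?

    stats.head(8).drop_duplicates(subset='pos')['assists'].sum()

take first 8 rows:
  pos player  assists
0   M    Zoe        1
1   D    Max       19
2   C    Zoe       12
3   M    Max       18
4   M    Zoe       18
5   F    Pia       16
6   M    Max       13
7   M    Zoe       15
drop duplicate pos (keep=first):
  pos player  assists
0   M    Zoe        1
1   D    Max       19
2   C    Zoe       12
5   F    Pia       16
Hence 48.

48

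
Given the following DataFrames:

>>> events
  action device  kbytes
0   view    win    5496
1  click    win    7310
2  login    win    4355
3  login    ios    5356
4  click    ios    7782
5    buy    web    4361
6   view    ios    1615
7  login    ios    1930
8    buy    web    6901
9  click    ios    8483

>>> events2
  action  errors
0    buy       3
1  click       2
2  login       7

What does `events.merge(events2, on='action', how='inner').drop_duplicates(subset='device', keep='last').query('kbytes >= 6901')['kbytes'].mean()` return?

merge on 'action' (how='inner') → 8 rows:
  action device  kbytes  errors
0  click    win    7310       2
1  login    win    4355       7
2  login    ios    5356       7
3  click    ios    7782       2
4    buy    web    4361       3
5  login    ios    1930       7
6    buy    web    6901       3
7  click    ios    8483       2
drop duplicate device (keep=last):
  action device  kbytes  errors
1  login    win    4355       7
6    buy    web    6901       3
7  click    ios    8483       2
filter rows where kbytes >= 6901:
  action device  kbytes  errors
6    buy    web    6901       3
7  click    ios    8483       2
Hence 7692.0.

7692.0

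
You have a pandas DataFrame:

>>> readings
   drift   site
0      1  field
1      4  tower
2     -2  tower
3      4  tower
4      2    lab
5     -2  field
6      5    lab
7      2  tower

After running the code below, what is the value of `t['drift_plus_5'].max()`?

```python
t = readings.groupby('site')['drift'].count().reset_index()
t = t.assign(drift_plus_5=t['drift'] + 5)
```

group by site, count of drift:
site
field    2
lab      2
tower    4
Name: drift, dtype: int64
reset_index():
    site  drift
0  field      2
1    lab      2
2  tower      4
add column drift_plus_5 = t['drift'] + 5:
    site  drift  drift_plus_5
0  field      2             7
1    lab      2             7
2  tower      4             9

9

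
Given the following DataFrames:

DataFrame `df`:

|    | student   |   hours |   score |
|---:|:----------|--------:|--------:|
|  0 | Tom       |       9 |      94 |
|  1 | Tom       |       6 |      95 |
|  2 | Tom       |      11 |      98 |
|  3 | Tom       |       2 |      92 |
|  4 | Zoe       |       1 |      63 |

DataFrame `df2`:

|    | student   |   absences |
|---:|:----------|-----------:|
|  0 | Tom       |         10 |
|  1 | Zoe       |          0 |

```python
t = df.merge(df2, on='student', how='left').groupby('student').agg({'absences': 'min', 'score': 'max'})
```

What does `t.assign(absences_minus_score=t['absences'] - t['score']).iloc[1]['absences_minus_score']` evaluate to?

-63

merge on 'student' (how='left') → 5 rows:
  student  hours  score  absences
0     Tom      9     94        10
1     Tom      6     95        10
2     Tom     11     98        10
3     Tom      2     92        10
4     Zoe      1     63         0
group by student: min(absences), max(score):
         absences  score
student                 
Tom            10     98
Zoe             0     63
add column absences_minus_score = t['absences'] - t['score']:
         absences  score  absences_minus_score
student                                       
Tom            10     98                   -88
Zoe             0     63                   -63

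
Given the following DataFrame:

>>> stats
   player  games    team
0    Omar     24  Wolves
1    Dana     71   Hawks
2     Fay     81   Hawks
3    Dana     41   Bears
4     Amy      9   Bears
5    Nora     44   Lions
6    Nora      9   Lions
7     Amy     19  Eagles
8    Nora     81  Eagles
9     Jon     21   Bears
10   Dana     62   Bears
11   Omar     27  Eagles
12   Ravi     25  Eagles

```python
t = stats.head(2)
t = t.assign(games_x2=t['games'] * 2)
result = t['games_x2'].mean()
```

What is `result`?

take first 2 rows:
  player  games    team
0   Omar     24  Wolves
1   Dana     71   Hawks
add column games_x2 = t['games'] * 2:
  player  games    team  games_x2
0   Omar     24  Wolves        48
1   Dana     71   Hawks       142
mean of column 'games_x2' → 95.0

95.0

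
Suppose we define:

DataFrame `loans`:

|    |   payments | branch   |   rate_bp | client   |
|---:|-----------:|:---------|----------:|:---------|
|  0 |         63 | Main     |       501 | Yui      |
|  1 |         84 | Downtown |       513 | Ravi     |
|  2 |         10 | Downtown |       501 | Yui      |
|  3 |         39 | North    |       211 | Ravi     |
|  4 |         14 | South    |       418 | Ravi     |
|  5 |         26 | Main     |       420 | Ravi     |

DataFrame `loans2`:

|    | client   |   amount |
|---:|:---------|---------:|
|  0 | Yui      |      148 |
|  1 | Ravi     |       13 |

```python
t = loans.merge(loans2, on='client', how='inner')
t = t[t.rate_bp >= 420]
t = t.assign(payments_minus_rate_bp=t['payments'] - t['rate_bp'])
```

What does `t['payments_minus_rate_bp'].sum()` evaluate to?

merge on 'client' (how='inner') → 6 rows:
   payments    branch  rate_bp client  amount
0        63      Main      501    Yui     148
1        84  Downtown      513   Ravi      13
2        10  Downtown      501    Yui     148
3        39     North      211   Ravi      13
4        14     South      418   Ravi      13
5        26      Main      420   Ravi      13
filter rows where rate_bp >= 420:
   payments    branch  rate_bp client  amount
0        63      Main      501    Yui     148
1        84  Downtown      513   Ravi      13
2        10  Downtown      501    Yui     148
5        26      Main      420   Ravi      13
add column payments_minus_rate_bp = t['payments'] - t['rate_bp']:
   payments    branch  rate_bp client  amount  payments_minus_rate_bp
0        63      Main      501    Yui     148                    -438
1        84  Downtown      513   Ravi      13                    -429
2        10  Downtown      501    Yui     148                    -491
5        26      Main      420   Ravi      13                    -394

-1752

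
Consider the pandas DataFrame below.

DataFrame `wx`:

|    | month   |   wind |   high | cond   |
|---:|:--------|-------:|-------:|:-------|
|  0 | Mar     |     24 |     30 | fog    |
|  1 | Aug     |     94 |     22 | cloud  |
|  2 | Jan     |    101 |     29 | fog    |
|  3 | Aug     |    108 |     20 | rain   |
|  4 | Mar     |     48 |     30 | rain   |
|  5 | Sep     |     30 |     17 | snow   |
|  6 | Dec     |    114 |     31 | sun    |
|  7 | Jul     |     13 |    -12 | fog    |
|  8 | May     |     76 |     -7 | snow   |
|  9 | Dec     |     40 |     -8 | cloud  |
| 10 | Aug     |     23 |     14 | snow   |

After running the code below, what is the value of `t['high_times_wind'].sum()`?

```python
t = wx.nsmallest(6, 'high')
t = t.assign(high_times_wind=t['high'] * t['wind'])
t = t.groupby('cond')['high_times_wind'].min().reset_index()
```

take 6 rows with smallest high:
   month  wind  high   cond
7    Jul    13   -12    fog
9    Dec    40    -8  cloud
8    May    76    -7   snow
10   Aug    23    14   snow
5    Sep    30    17   snow
3    Aug   108    20   rain
add column high_times_wind = t['high'] * t['wind']:
   month  wind  high   cond  high_times_wind
7    Jul    13   -12    fog             -156
9    Dec    40    -8  cloud             -320
8    May    76    -7   snow             -532
10   Aug    23    14   snow              322
5    Sep    30    17   snow              510
3    Aug   108    20   rain             2160
group by cond, min of high_times_wind:
cond
cloud    -320
fog      -156
rain     2160
snow     -532
Name: high_times_wind, dtype: int64
reset_index():
    cond  high_times_wind
0  cloud             -320
1    fog             -156
2   rain             2160
3   snow             -532
Finally, sum of column 'high_times_wind' = 1152.

1152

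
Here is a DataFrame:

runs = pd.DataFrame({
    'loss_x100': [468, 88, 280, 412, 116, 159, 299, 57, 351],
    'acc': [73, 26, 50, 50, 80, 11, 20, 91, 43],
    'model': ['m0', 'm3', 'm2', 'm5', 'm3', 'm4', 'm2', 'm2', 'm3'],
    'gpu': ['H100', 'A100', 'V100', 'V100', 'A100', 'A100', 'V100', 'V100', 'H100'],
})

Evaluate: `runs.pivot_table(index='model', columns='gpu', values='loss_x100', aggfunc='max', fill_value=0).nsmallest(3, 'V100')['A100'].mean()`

91.6666666667

pivot: rows=model, cols=gpu, max(loss_x100):
gpu    A100  H100  V100
model                  
m0        0   468     0
m2        0     0   299
m3      116   351     0
m4      159     0     0
m5        0     0   412
take 3 rows with smallest V100:
gpu    A100  H100  V100
model                  
m0        0   468     0
m3      116   351     0
m4      159     0     0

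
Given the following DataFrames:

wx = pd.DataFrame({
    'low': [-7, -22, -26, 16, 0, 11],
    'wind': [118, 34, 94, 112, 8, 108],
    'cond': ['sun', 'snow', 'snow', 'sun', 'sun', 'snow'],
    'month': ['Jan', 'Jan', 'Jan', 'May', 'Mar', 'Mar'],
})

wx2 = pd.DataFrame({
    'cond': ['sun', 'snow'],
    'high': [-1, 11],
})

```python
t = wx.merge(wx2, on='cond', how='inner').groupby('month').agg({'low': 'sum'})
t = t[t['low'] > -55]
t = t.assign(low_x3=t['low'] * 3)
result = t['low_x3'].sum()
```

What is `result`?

merge on 'cond' (how='inner') → 6 rows:
   low  wind  cond month  high
0   -7   118   sun   Jan    -1
1  -22    34  snow   Jan    11
2  -26    94  snow   Jan    11
3   16   112   sun   May    -1
4    0     8   sun   Mar    -1
5   11   108  snow   Mar    11
group by month, sum of low:
       low
month     
Jan    -55
Mar     11
May     16
filter rows where low > -55:
       low
month     
Mar     11
May     16
add column low_x3 = t['low'] * 3:
       low  low_x3
month             
Mar     11      33
May     16      48
The sum of column 'low_x3' is 81.

81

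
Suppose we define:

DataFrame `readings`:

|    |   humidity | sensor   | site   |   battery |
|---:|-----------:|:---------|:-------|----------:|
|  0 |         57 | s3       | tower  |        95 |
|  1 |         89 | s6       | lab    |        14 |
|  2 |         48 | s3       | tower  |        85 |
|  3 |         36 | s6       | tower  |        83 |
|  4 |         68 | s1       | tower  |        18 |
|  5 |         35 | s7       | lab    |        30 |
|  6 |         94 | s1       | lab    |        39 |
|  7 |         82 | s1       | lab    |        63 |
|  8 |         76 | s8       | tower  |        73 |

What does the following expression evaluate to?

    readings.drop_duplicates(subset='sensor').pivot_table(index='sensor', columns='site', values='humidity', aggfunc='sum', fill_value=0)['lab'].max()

drop duplicate sensor (keep=first):
   humidity sensor   site  battery
0        57     s3  tower       95
1        89     s6    lab       14
4        68     s1  tower       18
5        35     s7    lab       30
8        76     s8  tower       73
pivot: rows=sensor, cols=site, sum(humidity):
site    lab  tower
sensor            
s1        0     68
s3        0     57
s6       89      0
s7       35      0
s8        0     76
So max() = 89.

89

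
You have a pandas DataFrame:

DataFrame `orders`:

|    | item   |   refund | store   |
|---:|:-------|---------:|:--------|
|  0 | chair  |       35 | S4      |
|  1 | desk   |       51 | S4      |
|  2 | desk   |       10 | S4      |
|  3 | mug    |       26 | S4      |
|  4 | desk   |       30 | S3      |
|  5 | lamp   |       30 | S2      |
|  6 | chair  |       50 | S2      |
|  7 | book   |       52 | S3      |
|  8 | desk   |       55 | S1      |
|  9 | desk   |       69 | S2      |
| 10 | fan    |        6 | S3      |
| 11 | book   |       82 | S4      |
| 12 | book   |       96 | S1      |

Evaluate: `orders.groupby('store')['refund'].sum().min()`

group by store, sum of refund:
store
S1    151
S2    149
S3     88
S4    204
Name: refund, dtype: int64
Then the min of the resulting series: 88

88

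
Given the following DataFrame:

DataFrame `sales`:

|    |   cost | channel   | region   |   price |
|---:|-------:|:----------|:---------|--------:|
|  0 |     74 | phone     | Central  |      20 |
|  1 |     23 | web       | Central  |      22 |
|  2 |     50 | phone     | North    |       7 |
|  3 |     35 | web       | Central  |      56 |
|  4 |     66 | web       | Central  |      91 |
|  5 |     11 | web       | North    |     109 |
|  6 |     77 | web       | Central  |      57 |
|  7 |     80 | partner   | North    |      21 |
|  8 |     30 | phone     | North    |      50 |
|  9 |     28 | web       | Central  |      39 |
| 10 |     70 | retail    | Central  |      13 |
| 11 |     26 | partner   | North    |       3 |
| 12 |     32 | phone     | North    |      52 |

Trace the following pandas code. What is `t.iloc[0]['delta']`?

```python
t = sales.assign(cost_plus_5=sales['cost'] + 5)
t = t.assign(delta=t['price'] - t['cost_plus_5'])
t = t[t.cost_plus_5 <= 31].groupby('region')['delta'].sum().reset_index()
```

-6

add column cost_plus_5 = sales['cost'] + 5:
    cost  channel   region  price  cost_plus_5
0     74    phone  Central     20           79
1     23      web  Central     22           28
2     50    phone    North      7           55
3     35      web  Central     56           40
4     66      web  Central     91           71
5     11      web    North    109           16
6     77      web  Central     57           82
7     80  partner    North     21           85
8     30    phone    North     50           35
9     28      web  Central     39           33
10    70   retail  Central     13           75
11    26  partner    North      3           31
12    32    phone    North     52           37
add column delta = t['price'] - t['cost_plus_5']:
    cost  channel   region  price  cost_plus_5  delta
0     74    phone  Central     20           79    -59
1     23      web  Central     22           28     -6
2     50    phone    North      7           55    -48
3     35      web  Central     56           40     16
4     66      web  Central     91           71     20
5     11      web    North    109           16     93
6     77      web  Central     57           82    -25
7     80  partner    North     21           85    -64
8     30    phone    North     50           35     15
9     28      web  Central     39           33      6
10    70   retail  Central     13           75    -62
11    26  partner    North      3           31    -28
12    32    phone    North     52           37     15
filter rows where cost_plus_5 <= 31:
    cost  channel   region  price  cost_plus_5  delta
1     23      web  Central     22           28     -6
5     11      web    North    109           16     93
11    26  partner    North      3           31    -28
group by region, sum of delta:
region
Central    -6
North      65
Name: delta, dtype: int64
reset_index():
    region  delta
0  Central     -6
1    North     65
Finally, value at position 0, column 'delta' = -6.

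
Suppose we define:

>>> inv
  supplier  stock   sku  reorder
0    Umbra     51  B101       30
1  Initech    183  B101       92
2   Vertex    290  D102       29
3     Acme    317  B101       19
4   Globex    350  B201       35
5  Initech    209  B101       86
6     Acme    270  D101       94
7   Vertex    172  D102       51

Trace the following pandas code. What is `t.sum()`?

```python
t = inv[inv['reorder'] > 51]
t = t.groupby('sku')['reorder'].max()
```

filter rows where reorder > 51:
  supplier  stock   sku  reorder
1  Initech    183  B101       92
5  Initech    209  B101       86
6     Acme    270  D101       94
group by sku, max of reorder:
sku
B101    92
D101    94
Name: reorder, dtype: int64

186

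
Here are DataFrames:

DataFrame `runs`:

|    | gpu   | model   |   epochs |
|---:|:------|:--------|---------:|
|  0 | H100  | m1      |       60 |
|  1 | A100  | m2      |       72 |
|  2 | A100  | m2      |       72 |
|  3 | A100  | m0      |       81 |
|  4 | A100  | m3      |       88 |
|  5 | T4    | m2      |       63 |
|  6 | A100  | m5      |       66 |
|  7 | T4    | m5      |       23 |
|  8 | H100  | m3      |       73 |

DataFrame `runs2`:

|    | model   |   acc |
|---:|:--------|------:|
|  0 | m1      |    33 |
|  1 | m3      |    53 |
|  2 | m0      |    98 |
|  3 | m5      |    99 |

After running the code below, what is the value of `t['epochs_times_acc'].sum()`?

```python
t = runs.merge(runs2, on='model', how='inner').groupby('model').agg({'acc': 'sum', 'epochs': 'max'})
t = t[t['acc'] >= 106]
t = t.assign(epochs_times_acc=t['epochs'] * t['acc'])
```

22396

merge on 'model' (how='inner') → 6 rows:
    gpu model  epochs  acc
0  H100    m1      60   33
1  A100    m0      81   98
2  A100    m3      88   53
3  A100    m5      66   99
4    T4    m5      23   99
5  H100    m3      73   53
group by model: sum(acc), max(epochs):
       acc  epochs
model             
m0      98      81
m1      33      60
m3     106      88
m5     198      66
filter rows where acc >= 106:
       acc  epochs
model             
m3     106      88
m5     198      66
add column epochs_times_acc = t['epochs'] * t['acc']:
       acc  epochs  epochs_times_acc
model                               
m3     106      88              9328
m5     198      66             13068
Finally, sum of column 'epochs_times_acc' = 22396.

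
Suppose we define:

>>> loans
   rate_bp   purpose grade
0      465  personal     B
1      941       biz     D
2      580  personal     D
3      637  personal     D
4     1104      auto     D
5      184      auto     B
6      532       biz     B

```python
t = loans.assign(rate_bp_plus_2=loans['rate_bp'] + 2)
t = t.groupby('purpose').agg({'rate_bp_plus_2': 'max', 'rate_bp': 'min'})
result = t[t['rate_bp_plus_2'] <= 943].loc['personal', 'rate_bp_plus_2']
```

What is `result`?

add column rate_bp_plus_2 = loans['rate_bp'] + 2:
   rate_bp   purpose grade  rate_bp_plus_2
0      465  personal     B             467
1      941       biz     D             943
2      580  personal     D             582
3      637  personal     D             639
4     1104      auto     D            1106
5      184      auto     B             186
6      532       biz     B             534
group by purpose: max(rate_bp_plus_2), min(rate_bp):
          rate_bp_plus_2  rate_bp
purpose                          
auto                1106      184
biz                  943      532
personal             639      465
filter rows where rate_bp_plus_2 <= 943:
          rate_bp_plus_2  rate_bp
purpose                          
biz                  943      532
personal             639      465
Hence 639.

639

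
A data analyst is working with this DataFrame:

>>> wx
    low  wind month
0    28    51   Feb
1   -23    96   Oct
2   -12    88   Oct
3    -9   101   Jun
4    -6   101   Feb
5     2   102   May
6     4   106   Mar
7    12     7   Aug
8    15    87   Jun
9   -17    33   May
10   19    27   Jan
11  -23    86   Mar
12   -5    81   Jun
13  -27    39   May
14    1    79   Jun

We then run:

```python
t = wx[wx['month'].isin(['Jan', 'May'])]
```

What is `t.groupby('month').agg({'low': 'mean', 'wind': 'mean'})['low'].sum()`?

filter rows where month in ['Jan', 'May']:
    low  wind month
5     2   102   May
9   -17    33   May
10   19    27   Jan
13  -27    39   May
group by month: mean(low), mean(wind):
        low  wind
month            
Jan    19.0  27.0
May   -14.0  58.0
Then the sum of column 'low': 5.0

5.0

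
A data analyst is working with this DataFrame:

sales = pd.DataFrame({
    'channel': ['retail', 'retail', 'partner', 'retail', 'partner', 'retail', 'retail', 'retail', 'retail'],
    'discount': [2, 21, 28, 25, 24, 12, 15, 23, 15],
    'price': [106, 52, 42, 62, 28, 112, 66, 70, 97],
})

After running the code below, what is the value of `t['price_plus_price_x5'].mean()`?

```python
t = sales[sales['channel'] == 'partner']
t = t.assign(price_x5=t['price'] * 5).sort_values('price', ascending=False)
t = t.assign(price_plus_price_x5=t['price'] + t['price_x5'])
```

filter rows where channel == 'partner':
   channel  discount  price
2  partner        28     42
4  partner        24     28
add column price_x5 = t['price'] * 5:
   channel  discount  price  price_x5
2  partner        28     42       210
4  partner        24     28       140
sort by price descending:
   channel  discount  price  price_x5
2  partner        28     42       210
4  partner        24     28       140
add column price_plus_price_x5 = t['price'] + t['price_x5']:
   channel  discount  price  price_x5  price_plus_price_x5
2  partner        28     42       210                  252
4  partner        24     28       140                  168
The mean of column 'price_plus_price_x5' is 210.0.

210.0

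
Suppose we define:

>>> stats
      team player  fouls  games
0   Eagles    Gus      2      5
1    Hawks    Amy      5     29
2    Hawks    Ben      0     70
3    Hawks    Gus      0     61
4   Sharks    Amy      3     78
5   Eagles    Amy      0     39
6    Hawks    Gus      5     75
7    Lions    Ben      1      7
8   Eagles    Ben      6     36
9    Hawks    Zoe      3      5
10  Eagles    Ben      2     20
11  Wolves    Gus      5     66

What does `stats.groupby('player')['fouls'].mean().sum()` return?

10.9166666667

group by player, mean of fouls:
player
Amy    2.666667
Ben    2.250000
Gus    3.000000
Zoe    3.000000
Name: fouls, dtype: float64
The sum of the resulting series is 10.9166666667.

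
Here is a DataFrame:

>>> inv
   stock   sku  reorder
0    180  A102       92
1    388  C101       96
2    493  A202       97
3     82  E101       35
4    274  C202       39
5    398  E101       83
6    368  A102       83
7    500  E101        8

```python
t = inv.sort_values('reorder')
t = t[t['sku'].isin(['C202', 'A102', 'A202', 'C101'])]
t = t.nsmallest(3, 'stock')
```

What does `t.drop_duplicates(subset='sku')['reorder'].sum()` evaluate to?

131

sort by reorder:
   stock   sku  reorder
7    500  E101        8
3     82  E101       35
4    274  C202       39
5    398  E101       83
6    368  A102       83
0    180  A102       92
1    388  C101       96
2    493  A202       97
filter rows where sku in ['C202', 'A102', 'A202', 'C101']:
   stock   sku  reorder
4    274  C202       39
6    368  A102       83
0    180  A102       92
1    388  C101       96
2    493  A202       97
take 3 rows with smallest stock:
   stock   sku  reorder
0    180  A102       92
4    274  C202       39
6    368  A102       83
drop duplicate sku (keep=first):
   stock   sku  reorder
0    180  A102       92
4    274  C202       39
So sum() = 131.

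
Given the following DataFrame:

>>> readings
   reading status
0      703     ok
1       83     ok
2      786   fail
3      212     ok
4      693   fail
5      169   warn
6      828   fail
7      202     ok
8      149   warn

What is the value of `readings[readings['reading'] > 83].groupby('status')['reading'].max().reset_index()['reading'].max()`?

filter rows where reading > 83:
   reading status
0      703     ok
2      786   fail
3      212     ok
4      693   fail
5      169   warn
6      828   fail
7      202     ok
8      149   warn
group by status, max of reading:
status
fail    828
ok      703
warn    169
Name: reading, dtype: int64
reset_index():
  status  reading
0   fail      828
1     ok      703
2   warn      169
Taking the max of column 'reading' gives 828.

828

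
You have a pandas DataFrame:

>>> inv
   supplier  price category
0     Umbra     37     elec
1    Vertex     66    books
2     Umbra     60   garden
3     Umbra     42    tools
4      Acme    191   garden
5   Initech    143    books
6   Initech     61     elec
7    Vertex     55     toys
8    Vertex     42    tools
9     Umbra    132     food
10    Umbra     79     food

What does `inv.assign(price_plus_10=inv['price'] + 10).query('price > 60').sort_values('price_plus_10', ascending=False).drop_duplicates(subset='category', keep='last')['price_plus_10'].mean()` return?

add column price_plus_10 = inv['price'] + 10:
   supplier  price category  price_plus_10
0     Umbra     37     elec             47
1    Vertex     66    books             76
2     Umbra     60   garden             70
3     Umbra     42    tools             52
4      Acme    191   garden            201
5   Initech    143    books            153
6   Initech     61     elec             71
7    Vertex     55     toys             65
8    Vertex     42    tools             52
9     Umbra    132     food            142
10    Umbra     79     food             89
filter rows where price > 60:
   supplier  price category  price_plus_10
1    Vertex     66    books             76
4      Acme    191   garden            201
5   Initech    143    books            153
6   Initech     61     elec             71
9     Umbra    132     food            142
10    Umbra     79     food             89
sort by price_plus_10 descending:
   supplier  price category  price_plus_10
4      Acme    191   garden            201
5   Initech    143    books            153
9     Umbra    132     food            142
10    Umbra     79     food             89
1    Vertex     66    books             76
6   Initech     61     elec             71
drop duplicate category (keep=last):
   supplier  price category  price_plus_10
4      Acme    191   garden            201
10    Umbra     79     food             89
1    Vertex     66    books             76
6   Initech     61     elec             71

109.25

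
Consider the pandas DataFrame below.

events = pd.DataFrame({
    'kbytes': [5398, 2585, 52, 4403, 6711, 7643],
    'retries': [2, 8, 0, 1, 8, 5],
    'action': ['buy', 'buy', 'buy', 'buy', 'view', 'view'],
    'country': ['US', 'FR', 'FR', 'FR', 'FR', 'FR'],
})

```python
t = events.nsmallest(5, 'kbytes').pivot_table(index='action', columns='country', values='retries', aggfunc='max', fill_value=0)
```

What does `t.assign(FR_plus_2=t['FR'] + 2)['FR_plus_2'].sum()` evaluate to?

take 5 rows with smallest kbytes:
   kbytes  retries action country
2      52        0    buy      FR
1    2585        8    buy      FR
3    4403        1    buy      FR
0    5398        2    buy      US
4    6711        8   view      FR
pivot: rows=action, cols=country, max(retries):
country  FR  US
action         
buy       8   2
view      8   0
add column FR_plus_2 = t['FR'] + 2:
country  FR  US  FR_plus_2
action                    
buy       8   2         10
view      8   0         10
The sum of column 'FR_plus_2' is 20.

20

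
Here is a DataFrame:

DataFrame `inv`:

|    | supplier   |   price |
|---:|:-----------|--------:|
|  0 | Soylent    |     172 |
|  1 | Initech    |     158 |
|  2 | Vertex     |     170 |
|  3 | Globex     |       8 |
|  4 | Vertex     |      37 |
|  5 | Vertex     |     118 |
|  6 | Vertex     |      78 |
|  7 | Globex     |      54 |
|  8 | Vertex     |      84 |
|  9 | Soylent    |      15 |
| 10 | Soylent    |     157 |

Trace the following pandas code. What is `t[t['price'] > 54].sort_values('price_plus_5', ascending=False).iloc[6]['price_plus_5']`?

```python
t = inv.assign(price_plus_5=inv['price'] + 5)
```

add column price_plus_5 = inv['price'] + 5:
   supplier  price  price_plus_5
0   Soylent    172           177
1   Initech    158           163
2    Vertex    170           175
3    Globex      8            13
4    Vertex     37            42
5    Vertex    118           123
6    Vertex     78            83
7    Globex     54            59
8    Vertex     84            89
9   Soylent     15            20
10  Soylent    157           162
filter rows where price > 54:
   supplier  price  price_plus_5
0   Soylent    172           177
1   Initech    158           163
2    Vertex    170           175
5    Vertex    118           123
6    Vertex     78            83
8    Vertex     84            89
10  Soylent    157           162
sort by price_plus_5 descending:
   supplier  price  price_plus_5
0   Soylent    172           177
2    Vertex    170           175
1   Initech    158           163
10  Soylent    157           162
5    Vertex    118           123
8    Vertex     84            89
6    Vertex     78            83
Reading off the value at position 6, column 'price_plus_5', we get 83.

83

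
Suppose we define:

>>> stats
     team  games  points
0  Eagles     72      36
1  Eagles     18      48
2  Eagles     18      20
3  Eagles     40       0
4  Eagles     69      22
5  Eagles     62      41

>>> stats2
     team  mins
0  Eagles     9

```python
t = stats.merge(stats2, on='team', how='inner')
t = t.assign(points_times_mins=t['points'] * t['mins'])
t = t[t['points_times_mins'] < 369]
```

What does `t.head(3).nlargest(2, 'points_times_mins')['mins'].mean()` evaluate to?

merge on 'team' (how='inner') → 6 rows:
     team  games  points  mins
0  Eagles     72      36     9
1  Eagles     18      48     9
2  Eagles     18      20     9
3  Eagles     40       0     9
4  Eagles     69      22     9
5  Eagles     62      41     9
add column points_times_mins = t['points'] * t['mins']:
     team  games  points  mins  points_times_mins
0  Eagles     72      36     9                324
1  Eagles     18      48     9                432
2  Eagles     18      20     9                180
3  Eagles     40       0     9                  0
4  Eagles     69      22     9                198
5  Eagles     62      41     9                369
filter rows where points_times_mins < 369:
     team  games  points  mins  points_times_mins
0  Eagles     72      36     9                324
2  Eagles     18      20     9                180
3  Eagles     40       0     9                  0
4  Eagles     69      22     9                198
take first 3 rows:
     team  games  points  mins  points_times_mins
0  Eagles     72      36     9                324
2  Eagles     18      20     9                180
3  Eagles     40       0     9                  0
take 2 rows with largest points_times_mins:
     team  games  points  mins  points_times_mins
0  Eagles     72      36     9                324
2  Eagles     18      20     9                180
Hence 9.0.

9.0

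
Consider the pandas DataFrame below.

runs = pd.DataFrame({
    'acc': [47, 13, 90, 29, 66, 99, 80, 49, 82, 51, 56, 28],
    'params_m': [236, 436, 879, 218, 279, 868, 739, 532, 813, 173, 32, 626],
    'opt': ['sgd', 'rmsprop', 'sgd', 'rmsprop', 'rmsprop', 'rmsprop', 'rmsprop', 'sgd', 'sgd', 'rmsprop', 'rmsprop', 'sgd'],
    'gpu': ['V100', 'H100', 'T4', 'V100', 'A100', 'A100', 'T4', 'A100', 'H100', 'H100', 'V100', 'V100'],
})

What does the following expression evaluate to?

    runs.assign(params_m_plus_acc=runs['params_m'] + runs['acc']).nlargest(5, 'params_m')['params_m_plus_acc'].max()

add column params_m_plus_acc = runs['params_m'] + runs['acc']:
    acc  params_m      opt   gpu  params_m_plus_acc
0    47       236      sgd  V100                283
1    13       436  rmsprop  H100                449
2    90       879      sgd    T4                969
3    29       218  rmsprop  V100                247
4    66       279  rmsprop  A100                345
5    99       868  rmsprop  A100                967
6    80       739  rmsprop    T4                819
7    49       532      sgd  A100                581
8    82       813      sgd  H100                895
9    51       173  rmsprop  H100                224
10   56        32  rmsprop  V100                 88
11   28       626      sgd  V100                654
take 5 rows with largest params_m:
    acc  params_m      opt   gpu  params_m_plus_acc
2    90       879      sgd    T4                969
5    99       868  rmsprop  A100                967
8    82       813      sgd  H100                895
6    80       739  rmsprop    T4                819
11   28       626      sgd  V100                654
Then the max of column 'params_m_plus_acc': 969

969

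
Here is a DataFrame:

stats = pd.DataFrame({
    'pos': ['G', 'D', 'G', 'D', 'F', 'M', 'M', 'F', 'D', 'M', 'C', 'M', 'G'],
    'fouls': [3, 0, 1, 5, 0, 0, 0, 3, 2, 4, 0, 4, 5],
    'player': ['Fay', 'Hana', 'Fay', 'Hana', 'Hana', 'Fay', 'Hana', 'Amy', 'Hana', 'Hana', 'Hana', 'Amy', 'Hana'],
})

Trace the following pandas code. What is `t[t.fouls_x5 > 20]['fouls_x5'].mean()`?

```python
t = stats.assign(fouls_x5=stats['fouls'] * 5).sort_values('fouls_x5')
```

25.0

add column fouls_x5 = stats['fouls'] * 5:
   pos  fouls player  fouls_x5
0    G      3    Fay        15
1    D      0   Hana         0
2    G      1    Fay         5
3    D      5   Hana        25
4    F      0   Hana         0
5    M      0    Fay         0
6    M      0   Hana         0
7    F      3    Amy        15
8    D      2   Hana        10
9    M      4   Hana        20
10   C      0   Hana         0
11   M      4    Amy        20
12   G      5   Hana        25
sort by fouls_x5:
   pos  fouls player  fouls_x5
1    D      0   Hana         0
4    F      0   Hana         0
5    M      0    Fay         0
6    M      0   Hana         0
10   C      0   Hana         0
2    G      1    Fay         5
8    D      2   Hana        10
0    G      3    Fay        15
7    F      3    Amy        15
9    M      4   Hana        20
11   M      4    Amy        20
3    D      5   Hana        25
12   G      5   Hana        25
filter rows where fouls_x5 > 20:
   pos  fouls player  fouls_x5
3    D      5   Hana        25
12   G      5   Hana        25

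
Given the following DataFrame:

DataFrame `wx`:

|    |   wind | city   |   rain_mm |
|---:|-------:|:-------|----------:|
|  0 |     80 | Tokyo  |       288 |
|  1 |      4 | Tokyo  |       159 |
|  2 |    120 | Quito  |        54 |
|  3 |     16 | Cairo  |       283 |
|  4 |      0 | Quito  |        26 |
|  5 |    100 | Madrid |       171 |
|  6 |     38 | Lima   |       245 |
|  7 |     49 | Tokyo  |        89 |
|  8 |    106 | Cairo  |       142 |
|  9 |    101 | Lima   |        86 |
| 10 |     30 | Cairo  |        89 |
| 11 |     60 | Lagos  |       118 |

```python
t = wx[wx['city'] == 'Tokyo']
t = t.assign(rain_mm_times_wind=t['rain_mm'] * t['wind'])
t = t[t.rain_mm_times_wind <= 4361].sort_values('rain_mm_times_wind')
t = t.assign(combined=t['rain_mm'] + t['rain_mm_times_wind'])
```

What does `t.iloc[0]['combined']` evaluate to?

795

filter rows where city == 'Tokyo':
   wind   city  rain_mm
0    80  Tokyo      288
1     4  Tokyo      159
7    49  Tokyo       89
add column rain_mm_times_wind = t['rain_mm'] * t['wind']:
   wind   city  rain_mm  rain_mm_times_wind
0    80  Tokyo      288               23040
1     4  Tokyo      159                 636
7    49  Tokyo       89                4361
filter rows where rain_mm_times_wind <= 4361:
   wind   city  rain_mm  rain_mm_times_wind
1     4  Tokyo      159                 636
7    49  Tokyo       89                4361
sort by rain_mm_times_wind:
   wind   city  rain_mm  rain_mm_times_wind
1     4  Tokyo      159                 636
7    49  Tokyo       89                4361
add column combined = t['rain_mm'] + t['rain_mm_times_wind']:
   wind   city  rain_mm  rain_mm_times_wind  combined
1     4  Tokyo      159                 636       795
7    49  Tokyo       89                4361      4450
value at position 0, column 'combined' → 795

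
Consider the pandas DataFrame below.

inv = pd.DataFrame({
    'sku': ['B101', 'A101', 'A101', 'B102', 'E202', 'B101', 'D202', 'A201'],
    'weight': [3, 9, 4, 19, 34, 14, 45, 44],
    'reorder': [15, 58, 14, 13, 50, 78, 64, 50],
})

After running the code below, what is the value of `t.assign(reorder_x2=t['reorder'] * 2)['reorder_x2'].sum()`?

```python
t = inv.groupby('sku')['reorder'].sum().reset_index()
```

684

group by sku, sum of reorder:
sku
A101    72
A201    50
B101    93
B102    13
D202    64
E202    50
Name: reorder, dtype: int64
reset_index():
    sku  reorder
0  A101       72
1  A201       50
2  B101       93
3  B102       13
4  D202       64
5  E202       50
add column reorder_x2 = t['reorder'] * 2:
    sku  reorder  reorder_x2
0  A101       72         144
1  A201       50         100
2  B101       93         186
3  B102       13          26
4  D202       64         128
5  E202       50         100
Reading off the sum of column 'reorder_x2', we get 684.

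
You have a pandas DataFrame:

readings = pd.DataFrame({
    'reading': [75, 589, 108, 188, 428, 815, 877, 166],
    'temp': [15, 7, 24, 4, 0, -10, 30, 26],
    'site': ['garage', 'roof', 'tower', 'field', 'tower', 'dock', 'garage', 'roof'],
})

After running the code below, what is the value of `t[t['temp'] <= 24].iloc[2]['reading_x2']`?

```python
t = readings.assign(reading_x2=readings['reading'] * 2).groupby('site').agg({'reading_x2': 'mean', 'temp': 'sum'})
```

536.0

add column reading_x2 = readings['reading'] * 2:
   reading  temp    site  reading_x2
0       75    15  garage         150
1      589     7    roof        1178
2      108    24   tower         216
3      188     4   field         376
4      428     0   tower         856
5      815   -10    dock        1630
6      877    30  garage        1754
7      166    26    roof         332
group by site: mean(reading_x2), sum(temp):
        reading_x2  temp
site                    
dock        1630.0   -10
field        376.0     4
garage       952.0    45
roof         755.0    33
tower        536.0    24
filter rows where temp <= 24:
       reading_x2  temp
site                   
dock       1630.0   -10
field       376.0     4
tower       536.0    24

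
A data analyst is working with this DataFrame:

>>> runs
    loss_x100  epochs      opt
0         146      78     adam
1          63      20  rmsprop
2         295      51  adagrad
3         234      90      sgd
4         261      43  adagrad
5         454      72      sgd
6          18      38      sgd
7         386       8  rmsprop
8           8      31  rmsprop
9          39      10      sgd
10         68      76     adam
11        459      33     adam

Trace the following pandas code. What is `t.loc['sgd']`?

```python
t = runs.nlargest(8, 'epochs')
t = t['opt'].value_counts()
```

3

take 8 rows with largest epochs:
    loss_x100  epochs      opt
3         234      90      sgd
0         146      78     adam
10         68      76     adam
5         454      72      sgd
2         295      51  adagrad
4         261      43  adagrad
6          18      38      sgd
11        459      33     adam
value_counts of opt:
opt
sgd        3
adam       3
adagrad    2
Name: count, dtype: int64
Hence 3.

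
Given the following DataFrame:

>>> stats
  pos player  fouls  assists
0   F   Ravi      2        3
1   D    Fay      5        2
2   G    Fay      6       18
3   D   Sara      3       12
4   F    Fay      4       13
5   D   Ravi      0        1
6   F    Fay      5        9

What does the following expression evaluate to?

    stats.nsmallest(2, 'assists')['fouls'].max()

5

take 2 rows with smallest assists:
  pos player  fouls  assists
5   D   Ravi      0        1
1   D    Fay      5        2
Reading off the max of column 'fouls', we get 5.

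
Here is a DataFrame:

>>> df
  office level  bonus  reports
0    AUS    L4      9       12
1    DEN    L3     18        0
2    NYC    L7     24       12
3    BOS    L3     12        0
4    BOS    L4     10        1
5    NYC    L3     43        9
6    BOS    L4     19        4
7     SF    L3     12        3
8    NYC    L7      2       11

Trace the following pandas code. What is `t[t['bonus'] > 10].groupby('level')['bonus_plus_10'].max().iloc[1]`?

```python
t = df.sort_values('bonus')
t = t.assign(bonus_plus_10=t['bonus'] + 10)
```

sort by bonus:
  office level  bonus  reports
8    NYC    L7      2       11
0    AUS    L4      9       12
4    BOS    L4     10        1
3    BOS    L3     12        0
7     SF    L3     12        3
1    DEN    L3     18        0
6    BOS    L4     19        4
2    NYC    L7     24       12
5    NYC    L3     43        9
add column bonus_plus_10 = t['bonus'] + 10:
  office level  bonus  reports  bonus_plus_10
8    NYC    L7      2       11             12
0    AUS    L4      9       12             19
4    BOS    L4     10        1             20
3    BOS    L3     12        0             22
7     SF    L3     12        3             22
1    DEN    L3     18        0             28
6    BOS    L4     19        4             29
2    NYC    L7     24       12             34
5    NYC    L3     43        9             53
filter rows where bonus > 10:
  office level  bonus  reports  bonus_plus_10
3    BOS    L3     12        0             22
7     SF    L3     12        3             22
1    DEN    L3     18        0             28
6    BOS    L4     19        4             29
2    NYC    L7     24       12             34
5    NYC    L3     43        9             53
group by level, max of bonus_plus_10:
level
L3    53
L4    29
L7    34
Name: bonus_plus_10, dtype: int64
Taking the value at position 1 gives 29.

29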